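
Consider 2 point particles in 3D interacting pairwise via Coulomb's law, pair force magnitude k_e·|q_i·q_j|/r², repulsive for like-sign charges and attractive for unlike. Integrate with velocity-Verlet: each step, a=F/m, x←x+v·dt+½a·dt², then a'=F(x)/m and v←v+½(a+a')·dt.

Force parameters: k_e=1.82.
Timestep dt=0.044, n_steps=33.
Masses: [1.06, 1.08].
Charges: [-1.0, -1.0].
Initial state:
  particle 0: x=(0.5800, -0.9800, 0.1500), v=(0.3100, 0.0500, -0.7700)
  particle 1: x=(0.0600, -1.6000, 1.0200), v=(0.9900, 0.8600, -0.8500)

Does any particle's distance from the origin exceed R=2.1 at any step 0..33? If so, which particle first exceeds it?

yes, particle 0

step 0: x0=(0.5800, -0.9800, 0.1500) x1=(0.0600, -1.6000, 1.0200)
step 1: x0=(0.5942, -0.9772, 0.1153) x1=(0.1031, -1.5628, 0.9834)
step 2: x0=(0.6094, -0.9731, 0.0787) x1=(0.1451, -1.5268, 0.9487)
step 3: x0=(0.6256, -0.9678, 0.0400) x1=(0.1860, -1.4920, 0.9160)
step 4: x0=(0.6430, -0.9612, -0.0007) x1=(0.2260, -1.4585, 0.8853)
step 5: x0=(0.6614, -0.9533, -0.0436) x1=(0.2649, -1.4262, 0.8568)
step 6: x0=(0.6808, -0.9442, -0.0889) x1=(0.3028, -1.3951, 0.8305)
step 7: x0=(0.7011, -0.9340, -0.1365) x1=(0.3397, -1.3652, 0.8066)
step 8: x0=(0.7224, -0.9227, -0.1865) x1=(0.3758, -1.3362, 0.7850)
step 9: x0=(0.7445, -0.9104, -0.2388) x1=(0.4110, -1.3083, 0.7657)
step 10: x0=(0.7674, -0.8972, -0.2934) x1=(0.4455, -1.2813, 0.7487)
step 11: x0=(0.7910, -0.8831, -0.3503) x1=(0.4793, -1.2551, 0.7338)
step 12: x0=(0.8152, -0.8683, -0.4093) x1=(0.5126, -1.2296, 0.7211)
step 13: x0=(0.8399, -0.8529, -0.4704) x1=(0.5452, -1.2048, 0.7104)
step 14: x0=(0.8651, -0.8369, -0.5334) x1=(0.5774, -1.1805, 0.7016)
step 15: x0=(0.8908, -0.8204, -0.5982) x1=(0.6092, -1.1567, 0.6945)
step 16: x0=(0.9168, -0.8034, -0.6647) x1=(0.6406, -1.1333, 0.6891)
step 17: x0=(0.9431, -0.7861, -0.7327) x1=(0.6717, -1.1104, 0.6853)
step 18: x0=(0.9697, -0.7684, -0.8023) x1=(0.7025, -1.0877, 0.6829)
step 19: x0=(0.9966, -0.7504, -0.8731) x1=(0.7331, -1.0653, 0.6818)
step 20: x0=(1.0236, -0.7322, -0.9452) x1=(0.7635, -1.0432, 0.6819)
step 21: x0=(1.0509, -0.7138, -1.0185) x1=(0.7937, -1.0213, 0.6832)
step 22: x0=(1.0783, -0.6952, -1.0928) x1=(0.8238, -0.9996, 0.6854)
step 23: x0=(1.1058, -0.6764, -1.1681) x1=(0.8537, -0.9780, 0.6887)
step 24: x0=(1.1335, -0.6574, -1.2443) x1=(0.8835, -0.9566, 0.6928)
step 25: x0=(1.1613, -0.6384, -1.3213) x1=(0.9132, -0.9353, 0.6978)
step 26: x0=(1.1891, -0.6192, -1.3991) x1=(0.9428, -0.9142, 0.7035)
step 27: x0=(1.2171, -0.5999, -1.4777) x1=(0.9723, -0.8931, 0.7099)
step 28: x0=(1.2451, -0.5805, -1.5568) x1=(1.0017, -0.8721, 0.7170)
step 29: x0=(1.2732, -0.5611, -1.6366) x1=(1.0311, -0.8512, 0.7246)
step 30: x0=(1.3014, -0.5416, -1.7170) x1=(1.0604, -0.8303, 0.7329)
step 31: x0=(1.3296, -0.5220, -1.7979) x1=(1.0897, -0.8096, 0.7416)
step 32: x0=(1.3578, -0.5023, -1.8793) x1=(1.1189, -0.7888, 0.7509)
step 33: x0=(1.3861, -0.4827, -1.9612) x1=(1.1481, -0.7682, 0.7606)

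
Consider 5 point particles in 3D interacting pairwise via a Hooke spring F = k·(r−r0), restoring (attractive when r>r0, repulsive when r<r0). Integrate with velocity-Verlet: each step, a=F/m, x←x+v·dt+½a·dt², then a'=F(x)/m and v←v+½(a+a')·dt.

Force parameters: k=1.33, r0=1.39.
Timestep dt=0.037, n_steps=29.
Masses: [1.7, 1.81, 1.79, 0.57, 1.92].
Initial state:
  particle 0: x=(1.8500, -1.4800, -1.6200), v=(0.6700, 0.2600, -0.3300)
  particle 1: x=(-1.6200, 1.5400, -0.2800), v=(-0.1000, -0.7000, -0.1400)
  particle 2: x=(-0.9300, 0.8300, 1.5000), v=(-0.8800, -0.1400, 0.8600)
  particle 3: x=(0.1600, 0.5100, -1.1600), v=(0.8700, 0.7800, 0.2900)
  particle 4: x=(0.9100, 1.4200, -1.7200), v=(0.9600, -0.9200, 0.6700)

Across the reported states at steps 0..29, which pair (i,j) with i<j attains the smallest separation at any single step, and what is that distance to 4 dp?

step 0: x0=(1.8500, -1.4800, -1.6200) x1=(-1.6200, 1.5400, -0.2800) x2=(-0.9300, 0.8300, 1.5000) x3=(0.1600, 0.5100, -1.1600) x4=(0.9100, 1.4200, -1.7200)
step 1: x0=(1.8717, -1.4670, -1.6304) x1=(-1.6213, 1.5127, -0.2859) x2=(-0.9608, 0.8242, 1.5287) x3=(0.1914, 0.5381, -1.1468) x4=(0.9446, 1.3851, -1.6939)
step 2: x0=(1.8872, -1.4473, -1.6372) x1=(-1.6179, 1.4826, -0.2933) x2=(-0.9879, 0.8172, 1.5510) x3=(0.2210, 0.5646, -1.1287) x4=(0.9773, 1.3485, -1.6652)
step 3: x0=(1.8965, -1.4211, -1.6403) x1=(-1.6098, 1.4497, -0.3020) x2=(-1.0112, 0.8090, 1.5668) x3=(0.2486, 0.5891, -1.1055) x4=(1.0082, 1.3105, -1.6339)
step 4: x0=(1.8996, -1.3885, -1.6396) x1=(-1.5968, 1.4143, -0.3121) x2=(-1.0306, 0.7995, 1.5762) x3=(0.2739, 0.6116, -1.0774) x4=(1.0370, 1.2709, -1.6001)
step 5: x0=(1.8965, -1.3496, -1.6352) x1=(-1.5792, 1.3763, -0.3235) x2=(-1.0461, 0.7889, 1.5791) x3=(0.2967, 0.6318, -1.0444) x4=(1.0639, 1.2300, -1.5638)
step 6: x0=(1.8873, -1.3047, -1.6270) x1=(-1.5568, 1.3358, -0.3361) x2=(-1.0575, 0.7771, 1.5756) x3=(0.3170, 0.6496, -1.0066) x4=(1.0887, 1.1879, -1.5253)
step 7: x0=(1.8722, -1.2540, -1.6151) x1=(-1.5299, 1.2930, -0.3498) x2=(-1.0648, 0.7642, 1.5658) x3=(0.3345, 0.6650, -0.9641) x4=(1.1115, 1.1447, -1.4844)
step 8: x0=(1.8512, -1.1979, -1.5994) x1=(-1.4985, 1.2480, -0.3646) x2=(-1.0680, 0.7502, 1.5498) x3=(0.3491, 0.6780, -0.9173) x4=(1.1323, 1.1004, -1.4414)
step 9: x0=(1.8245, -1.1366, -1.5801) x1=(-1.4627, 1.2009, -0.3803) x2=(-1.0671, 0.7352, 1.5277) x3=(0.3609, 0.6885, -0.8662) x4=(1.1511, 1.0552, -1.3964)
step 10: x0=(1.7923, -1.0704, -1.5571) x1=(-1.4227, 1.1519, -0.3969) x2=(-1.0621, 0.7191, 1.4998) x3=(0.3698, 0.6966, -0.8112) x4=(1.1678, 1.0092, -1.3493)
step 11: x0=(1.7549, -0.9997, -1.5307) x1=(-1.3788, 1.1010, -0.4143) x2=(-1.0531, 0.7021, 1.4662) x3=(0.3759, 0.7024, -0.7526) x4=(1.1825, 0.9625, -1.3005)
step 12: x0=(1.7124, -0.9249, -1.5008) x1=(-1.3310, 1.0486, -0.4324) x2=(-1.0402, 0.6842, 1.4271) x3=(0.3792, 0.7060, -0.6908) x4=(1.1952, 0.9152, -1.2498)
step 13: x0=(1.6652, -0.8464, -1.4677) x1=(-1.2796, 0.9946, -0.4511) x2=(-1.0234, 0.6654, 1.3829) x3=(0.3801, 0.7075, -0.6260) x4=(1.2058, 0.8674, -1.1976)
step 14: x0=(1.6135, -0.7645, -1.4315) x1=(-1.2248, 0.9393, -0.4704) x2=(-1.0029, 0.6458, 1.3338) x3=(0.3785, 0.7072, -0.5586) x4=(1.2145, 0.8192, -1.1438)
step 15: x0=(1.5576, -0.6798, -1.3923) x1=(-1.1670, 0.8828, -0.4901) x2=(-0.9788, 0.6254, 1.2802) x3=(0.3748, 0.7052, -0.4891) x4=(1.2213, 0.7708, -1.0886)
step 16: x0=(1.4978, -0.5926, -1.3504) x1=(-1.1063, 0.8253, -0.5101) x2=(-0.9513, 0.6044, 1.2223) x3=(0.3693, 0.7016, -0.4176) x4=(1.2262, 0.7222, -1.0321)
step 17: x0=(1.4346, -0.5033, -1.3061) x1=(-1.0431, 0.7669, -0.5305) x2=(-0.9206, 0.5828, 1.1606) x3=(0.3622, 0.6968, -0.3447) x4=(1.2293, 0.6737, -0.9744)
step 18: x0=(1.3681, -0.4125, -1.2594) x1=(-0.9777, 0.7077, -0.5512) x2=(-0.8868, 0.5606, 1.0954) x3=(0.3539, 0.6909, -0.2705) x4=(1.2307, 0.6253, -0.9155)
step 19: x0=(1.2988, -0.3205, -1.2107) x1=(-0.9102, 0.6480, -0.5720) x2=(-0.8503, 0.5379, 1.0271) x3=(0.3446, 0.6841, -0.1953) x4=(1.2303, 0.5771, -0.8556)
step 20: x0=(1.2269, -0.2277, -1.1603) x1=(-0.8411, 0.5878, -0.5931) x2=(-0.8113, 0.5148, 0.9561) x3=(0.3347, 0.6768, -0.1195) x4=(1.2285, 0.5292, -0.7947)
step 21: x0=(1.1529, -0.1345, -1.1086) x1=(-0.7706, 0.5272, -0.6144) x2=(-0.7700, 0.4913, 0.8828) x3=(0.3245, 0.6690, -0.0431) x4=(1.2253, 0.4818, -0.7329)
step 22: x0=(1.0769, -0.0413, -1.0558) x1=(-0.6989, 0.4664, -0.6358) x2=(-0.7267, 0.4675, 0.8075) x3=(0.3142, 0.6612, 0.0337) x4=(1.2208, 0.4349, -0.6701)
step 23: x0=(0.9993, 0.0518, -1.0024) x1=(-0.6264, 0.4054, -0.6573) x2=(-0.6817, 0.4434, 0.7307) x3=(0.3043, 0.6534, 0.1108) x4=(1.2154, 0.3886, -0.6064)
step 24: x0=(0.9202, 0.1446, -0.9486) x1=(-0.5532, 0.3443, -0.6790) x2=(-0.6354, 0.4191, 0.6527) x3=(0.2949, 0.6459, 0.1881) x4=(1.2093, 0.3427, -0.5418)
step 25: x0=(0.8399, 0.2373, -0.8949) x1=(-0.4796, 0.2831, -0.7009) x2=(-0.5881, 0.3946, 0.5738) x3=(0.2862, 0.6389, 0.2657) x4=(1.2027, 0.2970, -0.4763)
step 26: x0=(0.7585, 0.3298, -0.8414) x1=(-0.4059, 0.2220, -0.7229) x2=(-0.5402, 0.3699, 0.4943) x3=(0.2786, 0.6325, 0.3434) x4=(1.1960, 0.2515, -0.4100)
step 27: x0=(0.6765, 0.4225, -0.7882) x1=(-0.3321, 0.1607, -0.7450) x2=(-0.4919, 0.3450, 0.4145) x3=(0.2721, 0.6268, 0.4216) x4=(1.1891, 0.2058, -0.3430)
step 28: x0=(0.5941, 0.5155, -0.7354) x1=(-0.2584, 0.0994, -0.7673) x2=(-0.4436, 0.3199, 0.3344) x3=(0.2670, 0.6220, 0.5002) x4=(1.1822, 0.1600, -0.2756)
step 29: x0=(0.5117, 0.6089, -0.6829) x1=(-0.1850, 0.0378, -0.7897) x2=(-0.3954, 0.2946, 0.2543) x3=(0.2633, 0.6180, 0.5796) x4=(1.1753, 0.1139, -0.2079)

pair (0,4), distance 0.5369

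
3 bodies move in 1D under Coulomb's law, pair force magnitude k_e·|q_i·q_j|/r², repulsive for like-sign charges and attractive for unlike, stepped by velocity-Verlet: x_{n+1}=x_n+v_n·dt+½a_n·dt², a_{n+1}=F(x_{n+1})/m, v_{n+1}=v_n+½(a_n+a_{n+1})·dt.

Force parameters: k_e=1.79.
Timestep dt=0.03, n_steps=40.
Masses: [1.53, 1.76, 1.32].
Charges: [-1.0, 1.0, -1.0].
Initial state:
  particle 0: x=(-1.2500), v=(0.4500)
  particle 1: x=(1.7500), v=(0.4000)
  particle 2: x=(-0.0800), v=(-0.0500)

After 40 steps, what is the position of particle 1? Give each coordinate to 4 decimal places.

(1.9156)

step 0: x0=(-1.2500) x1=(1.7500) x2=(-0.0800)
step 1: x0=(-1.2368) x1=(1.7618) x2=(-0.0809)
step 2: x0=(-1.2243) x1=(1.7733) x2=(-0.0805)
step 3: x0=(-1.2125) x1=(1.7843) x2=(-0.0788)
step 4: x0=(-1.2014) x1=(1.7950) x2=(-0.0758)
step 5: x0=(-1.1910) x1=(1.8054) x2=(-0.0715)
step 6: x0=(-1.1813) x1=(1.8154) x2=(-0.0659)
step 7: x0=(-1.1724) x1=(1.8250) x2=(-0.0589)
step 8: x0=(-1.1642) x1=(1.8342) x2=(-0.0506)
step 9: x0=(-1.1567) x1=(1.8431) x2=(-0.0410)
step 10: x0=(-1.1499) x1=(1.8517) x2=(-0.0301)
step 11: x0=(-1.1439) x1=(1.8599) x2=(-0.0179)
step 12: x0=(-1.1386) x1=(1.8677) x2=(-0.0043)
step 13: x0=(-1.1339) x1=(1.8752) x2=(0.0105)
step 14: x0=(-1.1300) x1=(1.8822) x2=(0.0267)
step 15: x0=(-1.1268) x1=(1.8890) x2=(0.0441)
step 16: x0=(-1.1242) x1=(1.8953) x2=(0.0627)
step 17: x0=(-1.1222) x1=(1.9013) x2=(0.0826)
step 18: x0=(-1.1208) x1=(1.9069) x2=(0.1037)
step 19: x0=(-1.1200) x1=(1.9122) x2=(0.1260)
step 20: x0=(-1.1198) x1=(1.9170) x2=(0.1494)
step 21: x0=(-1.1202) x1=(1.9214) x2=(0.1740)
step 22: x0=(-1.1210) x1=(1.9255) x2=(0.1997)
step 23: x0=(-1.1223) x1=(1.9291) x2=(0.2266)
step 24: x0=(-1.1241) x1=(1.9324) x2=(0.2545)
step 25: x0=(-1.1264) x1=(1.9352) x2=(0.2835)
step 26: x0=(-1.1290) x1=(1.9375) x2=(0.3136)
step 27: x0=(-1.1321) x1=(1.9395) x2=(0.3447)
step 28: x0=(-1.1355) x1=(1.9409) x2=(0.3768)
step 29: x0=(-1.1393) x1=(1.9419) x2=(0.4100)
step 30: x0=(-1.1434) x1=(1.9425) x2=(0.4442)
step 31: x0=(-1.1478) x1=(1.9425) x2=(0.4795)
step 32: x0=(-1.1525) x1=(1.9420) x2=(0.5157)
step 33: x0=(-1.1574) x1=(1.9409) x2=(0.5530)
step 34: x0=(-1.1626) x1=(1.9393) x2=(0.5914)
step 35: x0=(-1.1681) x1=(1.9370) x2=(0.6308)
step 36: x0=(-1.1737) x1=(1.9342) x2=(0.6714)
step 37: x0=(-1.1796) x1=(1.9307) x2=(0.7130)
step 38: x0=(-1.1857) x1=(1.9264) x2=(0.7558)
step 39: x0=(-1.1919) x1=(1.9214) x2=(0.7998)
step 40: x0=(-1.1982) x1=(1.9156) x2=(0.8451)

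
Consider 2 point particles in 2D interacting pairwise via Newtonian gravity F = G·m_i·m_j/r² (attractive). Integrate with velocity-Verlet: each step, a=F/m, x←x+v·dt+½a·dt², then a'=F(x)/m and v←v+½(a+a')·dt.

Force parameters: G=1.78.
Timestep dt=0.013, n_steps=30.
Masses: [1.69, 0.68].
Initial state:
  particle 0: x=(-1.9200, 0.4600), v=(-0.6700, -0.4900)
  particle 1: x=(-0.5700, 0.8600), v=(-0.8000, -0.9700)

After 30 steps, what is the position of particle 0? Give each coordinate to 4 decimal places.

(-2.1319, 0.2812)

step 0: x0=(-1.9200, 0.4600) x1=(-0.5700, 0.8600)
step 1: x0=(-1.9287, 0.4536) x1=(-0.5805, 0.8474)
step 2: x0=(-1.9372, 0.4473) x1=(-0.5913, 0.8346)
step 3: x0=(-1.9457, 0.4410) x1=(-0.6023, 0.8218)
step 4: x0=(-1.9540, 0.4348) x1=(-0.6136, 0.8090)
step 5: x0=(-1.9623, 0.4285) x1=(-0.6251, 0.7961)
step 6: x0=(-1.9705, 0.4223) x1=(-0.6369, 0.7830)
step 7: x0=(-1.9785, 0.4161) x1=(-0.6489, 0.7700)
step 8: x0=(-1.9865, 0.4100) x1=(-0.6612, 0.7568)
step 9: x0=(-1.9943, 0.4038) x1=(-0.6738, 0.7436)
step 10: x0=(-2.0020, 0.3977) x1=(-0.6866, 0.7303)
step 11: x0=(-2.0097, 0.3917) x1=(-0.6997, 0.7170)
step 12: x0=(-2.0172, 0.3856) x1=(-0.7130, 0.7036)
step 13: x0=(-2.0246, 0.3796) x1=(-0.7267, 0.6901)
step 14: x0=(-2.0319, 0.3736) x1=(-0.7406, 0.6766)
step 15: x0=(-2.0391, 0.3676) x1=(-0.7548, 0.6630)
step 16: x0=(-2.0461, 0.3617) x1=(-0.7693, 0.6493)
step 17: x0=(-2.0531, 0.3558) x1=(-0.7840, 0.6355)
step 18: x0=(-2.0599, 0.3499) x1=(-0.7991, 0.6217)
step 19: x0=(-2.0666, 0.3440) x1=(-0.8144, 0.6079)
step 20: x0=(-2.0732, 0.3382) x1=(-0.8301, 0.5939)
step 21: x0=(-2.0797, 0.3324) x1=(-0.8461, 0.5799)
step 22: x0=(-2.0860, 0.3266) x1=(-0.8624, 0.5659)
step 23: x0=(-2.0923, 0.3208) x1=(-0.8790, 0.5517)
step 24: x0=(-2.0983, 0.3151) x1=(-0.8959, 0.5375)
step 25: x0=(-2.1043, 0.3094) x1=(-0.9132, 0.5233)
step 26: x0=(-2.1101, 0.3037) x1=(-0.9308, 0.5090)
step 27: x0=(-2.1158, 0.2980) x1=(-0.9488, 0.4946)
step 28: x0=(-2.1213, 0.2924) x1=(-0.9671, 0.4802)
step 29: x0=(-2.1266, 0.2868) x1=(-0.9858, 0.4657)
step 30: x0=(-2.1319, 0.2812) x1=(-1.0048, 0.4511)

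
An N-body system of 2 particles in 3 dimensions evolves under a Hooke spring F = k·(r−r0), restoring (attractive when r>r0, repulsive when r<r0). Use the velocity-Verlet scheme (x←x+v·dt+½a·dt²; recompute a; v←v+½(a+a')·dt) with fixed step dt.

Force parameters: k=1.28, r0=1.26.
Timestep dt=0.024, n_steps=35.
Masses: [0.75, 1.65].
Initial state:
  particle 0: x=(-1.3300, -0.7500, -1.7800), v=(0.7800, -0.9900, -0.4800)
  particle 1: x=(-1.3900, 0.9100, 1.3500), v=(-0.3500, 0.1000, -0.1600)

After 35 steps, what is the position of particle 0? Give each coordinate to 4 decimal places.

(-0.8076, -0.8940, -1.0585)

step 0: x0=(-1.3300, -0.7500, -1.7800) x1=(-1.3900, 0.9100, 1.3500)
step 1: x0=(-1.3113, -0.7732, -1.7905) x1=(-1.3984, 0.9122, 1.3457)
step 2: x0=(-1.2927, -0.7954, -1.7991) x1=(-1.4068, 0.9138, 1.3405)
step 3: x0=(-1.2741, -0.8165, -1.8056) x1=(-1.4151, 0.9150, 1.3344)
step 4: x0=(-1.2556, -0.8364, -1.8101) x1=(-1.4234, 0.9157, 1.3274)
step 5: x0=(-1.2372, -0.8553, -1.8127) x1=(-1.4316, 0.9159, 1.3195)
step 6: x0=(-1.2190, -0.8730, -1.8132) x1=(-1.4398, 0.9155, 1.3106)
step 7: x0=(-1.2009, -0.8896, -1.8117) x1=(-1.4479, 0.9147, 1.3009)
step 8: x0=(-1.1829, -0.9050, -1.8083) x1=(-1.4560, 0.9133, 1.2902)
step 9: x0=(-1.1651, -0.9193, -1.8028) x1=(-1.4640, 0.9113, 1.2787)
step 10: x0=(-1.1475, -0.9324, -1.7954) x1=(-1.4718, 0.9089, 1.2662)
step 11: x0=(-1.1302, -0.9443, -1.7861) x1=(-1.4796, 0.9059, 1.2529)
step 12: x0=(-1.1130, -0.9550, -1.7748) x1=(-1.4873, 0.9024, 1.2387)
step 13: x0=(-1.0961, -0.9646, -1.7615) x1=(-1.4949, 0.8983, 1.2236)
step 14: x0=(-1.0794, -0.9730, -1.7464) x1=(-1.5024, 0.8937, 1.2077)
step 15: x0=(-1.0630, -0.9802, -1.7295) x1=(-1.5097, 0.8886, 1.1909)
step 16: x0=(-1.0469, -0.9862, -1.7107) x1=(-1.5169, 0.8830, 1.1733)
step 17: x0=(-1.0311, -0.9910, -1.6901) x1=(-1.5240, 0.8768, 1.1548)
step 18: x0=(-1.0156, -0.9947, -1.6677) x1=(-1.5310, 0.8700, 1.1356)
step 19: x0=(-1.0004, -0.9973, -1.6436) x1=(-1.5378, 0.8628, 1.1155)
step 20: x0=(-0.9855, -0.9987, -1.6178) x1=(-1.5444, 0.8550, 1.0947)
step 21: x0=(-0.9710, -0.9989, -1.5903) x1=(-1.5509, 0.8467, 1.0732)
step 22: x0=(-0.9568, -0.9981, -1.5612) x1=(-1.5572, 0.8380, 1.0509)
step 23: x0=(-0.9430, -0.9961, -1.5305) x1=(-1.5634, 0.8287, 1.0279)
step 24: x0=(-0.9295, -0.9930, -1.4984) x1=(-1.5694, 0.8189, 1.0041)
step 25: x0=(-0.9165, -0.9889, -1.4647) x1=(-1.5752, 0.8086, 0.9798)
step 26: x0=(-0.9038, -0.9837, -1.4296) x1=(-1.5809, 0.7978, 0.9547)
step 27: x0=(-0.8915, -0.9775, -1.3931) x1=(-1.5864, 0.7866, 0.9291)
step 28: x0=(-0.8796, -0.9703, -1.3553) x1=(-1.5917, 0.7749, 0.9028)
step 29: x0=(-0.8681, -0.9621, -1.3163) x1=(-1.5968, 0.7628, 0.8760)
step 30: x0=(-0.8570, -0.9530, -1.2760) x1=(-1.6017, 0.7503, 0.8486)
step 31: x0=(-0.8463, -0.9429, -1.2346) x1=(-1.6065, 0.7373, 0.8207)
step 32: x0=(-0.8361, -0.9320, -1.1921) x1=(-1.6110, 0.7239, 0.7923)
step 33: x0=(-0.8262, -0.9201, -1.1485) x1=(-1.6154, 0.7101, 0.7634)
step 34: x0=(-0.8167, -0.9074, -1.1039) x1=(-1.6196, 0.6960, 0.7341)
step 35: x0=(-0.8076, -0.8940, -1.0585) x1=(-1.6236, 0.6814, 0.7044)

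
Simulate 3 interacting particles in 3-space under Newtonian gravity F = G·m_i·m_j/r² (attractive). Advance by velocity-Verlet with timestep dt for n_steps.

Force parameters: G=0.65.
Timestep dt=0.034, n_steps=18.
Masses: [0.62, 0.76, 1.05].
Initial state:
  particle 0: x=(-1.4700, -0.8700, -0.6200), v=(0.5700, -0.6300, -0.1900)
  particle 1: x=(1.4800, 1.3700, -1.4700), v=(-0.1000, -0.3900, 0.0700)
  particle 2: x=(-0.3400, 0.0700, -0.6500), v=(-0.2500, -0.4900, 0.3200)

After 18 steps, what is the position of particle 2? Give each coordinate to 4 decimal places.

step 0: x0=(-1.4700, -0.8700, -0.6200) x1=(1.4800, 1.3700, -1.4700) x2=(-0.3400, 0.0700, -0.6500)
step 1: x0=(-1.4505, -0.8913, -0.6265) x1=(1.4765, 1.3567, -1.4676) x2=(-0.3485, 0.0533, -0.6391)
step 2: x0=(-1.4306, -0.9123, -0.6329) x1=(1.4729, 1.3433, -1.4651) x2=(-0.3572, 0.0365, -0.6283)
step 3: x0=(-1.4104, -0.9331, -0.6394) x1=(1.4692, 1.3298, -1.4626) x2=(-0.3659, 0.0196, -0.6175)
step 4: x0=(-1.3900, -0.9535, -0.6459) x1=(1.4654, 1.3162, -1.4600) x2=(-0.3747, 0.0026, -0.6067)
step 5: x0=(-1.3691, -0.9737, -0.6524) x1=(1.4614, 1.3025, -1.4574) x2=(-0.3837, -0.0145, -0.5960)
step 6: x0=(-1.3480, -0.9935, -0.6589) x1=(1.4573, 1.2887, -1.4547) x2=(-0.3927, -0.0317, -0.5854)
step 7: x0=(-1.3265, -1.0130, -0.6654) x1=(1.4530, 1.2749, -1.4520) x2=(-0.4018, -0.0490, -0.5747)
step 8: x0=(-1.3047, -1.0322, -0.6718) x1=(1.4487, 1.2609, -1.4492) x2=(-0.4111, -0.0665, -0.5642)
step 9: x0=(-1.2825, -1.0510, -0.6782) x1=(1.4442, 1.2469, -1.4464) x2=(-0.4204, -0.0841, -0.5536)
step 10: x0=(-1.2600, -1.0694, -0.6846) x1=(1.4396, 1.2327, -1.4435) x2=(-0.4299, -0.1019, -0.5432)
step 11: x0=(-1.2372, -1.0875, -0.6909) x1=(1.4348, 1.2185, -1.4405) x2=(-0.4395, -0.1199, -0.5328)
step 12: x0=(-1.2140, -1.1051, -0.6972) x1=(1.4300, 1.2041, -1.4375) x2=(-0.4491, -0.1380, -0.5225)
step 13: x0=(-1.1905, -1.1223, -0.7035) x1=(1.4250, 1.1897, -1.4344) x2=(-0.4589, -0.1563, -0.5122)
step 14: x0=(-1.1666, -1.1391, -0.7096) x1=(1.4199, 1.1752, -1.4313) x2=(-0.4689, -0.1748, -0.5021)
step 15: x0=(-1.1424, -1.1554, -0.7157) x1=(1.4146, 1.1606, -1.4281) x2=(-0.4789, -0.1935, -0.4920)
step 16: x0=(-1.1178, -1.1712, -0.7216) x1=(1.4093, 1.1459, -1.4249) x2=(-0.4890, -0.2124, -0.4820)
step 17: x0=(-1.0929, -1.1866, -0.7275) x1=(1.4038, 1.1311, -1.4216) x2=(-0.4993, -0.2315, -0.4721)
step 18: x0=(-1.0677, -1.2014, -0.7332) x1=(1.3982, 1.1162, -1.4183) x2=(-0.5097, -0.2509, -0.4624)

(-0.5097, -0.2509, -0.4624)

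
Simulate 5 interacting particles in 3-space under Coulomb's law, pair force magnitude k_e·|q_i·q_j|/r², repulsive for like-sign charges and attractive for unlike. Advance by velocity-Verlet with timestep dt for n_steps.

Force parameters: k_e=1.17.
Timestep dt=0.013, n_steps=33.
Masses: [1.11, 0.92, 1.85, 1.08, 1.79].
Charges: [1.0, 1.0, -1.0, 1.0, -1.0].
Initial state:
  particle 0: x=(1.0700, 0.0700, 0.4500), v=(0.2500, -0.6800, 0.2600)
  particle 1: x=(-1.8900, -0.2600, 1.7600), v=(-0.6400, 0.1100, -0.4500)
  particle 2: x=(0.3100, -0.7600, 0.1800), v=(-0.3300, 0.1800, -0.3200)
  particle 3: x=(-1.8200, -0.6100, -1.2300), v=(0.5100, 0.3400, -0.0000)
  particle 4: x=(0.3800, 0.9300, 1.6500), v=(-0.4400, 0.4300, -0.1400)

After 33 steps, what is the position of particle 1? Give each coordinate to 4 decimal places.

step 0: x0=(1.0700, 0.0700, 0.4500) x1=(-1.8900, -0.2600, 1.7600) x2=(0.3100, -0.7600, 0.1800) x3=(-1.8200, -0.6100, -1.2300) x4=(0.3800, 0.9300, 1.6500)
step 1: x0=(1.0732, 0.0611, 0.4534) x1=(-1.8983, -0.2586, 1.7542) x2=(0.3057, -0.7576, 0.1758) x3=(-1.8134, -0.6056, -1.2300) x4=(0.3743, 0.9356, 1.6482)
step 2: x0=(1.0763, 0.0522, 0.4568) x1=(-1.9066, -0.2571, 1.7483) x2=(0.3015, -0.7552, 0.1717) x3=(-1.8067, -0.6012, -1.2300) x4=(0.3686, 0.9411, 1.6463)
step 3: x0=(1.0794, 0.0432, 0.4602) x1=(-1.9148, -0.2557, 1.7425) x2=(0.2973, -0.7528, 0.1675) x3=(-1.8000, -0.5968, -1.2300) x4=(0.3628, 0.9467, 1.6444)
step 4: x0=(1.0823, 0.0342, 0.4637) x1=(-1.9230, -0.2542, 1.7367) x2=(0.2931, -0.7503, 0.1634) x3=(-1.7933, -0.5923, -1.2300) x4=(0.3571, 0.9522, 1.6426)
step 5: x0=(1.0851, 0.0251, 0.4671) x1=(-1.9312, -0.2527, 1.7309) x2=(0.2889, -0.7478, 0.1593) x3=(-1.7866, -0.5879, -1.2300) x4=(0.3514, 0.9577, 1.6407)
step 6: x0=(1.0879, 0.0160, 0.4706) x1=(-1.9393, -0.2512, 1.7252) x2=(0.2848, -0.7452, 0.1551) x3=(-1.7799, -0.5835, -1.2301) x4=(0.3457, 0.9632, 1.6387)
step 7: x0=(1.0905, 0.0068, 0.4740) x1=(-1.9475, -0.2497, 1.7194) x2=(0.2807, -0.7426, 0.1510) x3=(-1.7732, -0.5791, -1.2301) x4=(0.3399, 0.9687, 1.6368)
step 8: x0=(1.0931, -0.0024, 0.4775) x1=(-1.9555, -0.2482, 1.7137) x2=(0.2766, -0.7399, 0.1469) x3=(-1.7664, -0.5747, -1.2301) x4=(0.3342, 0.9742, 1.6348)
step 9: x0=(1.0956, -0.0117, 0.4810) x1=(-1.9636, -0.2467, 1.7079) x2=(0.2725, -0.7372, 0.1428) x3=(-1.7596, -0.5703, -1.2301) x4=(0.3285, 0.9797, 1.6328)
step 10: x0=(1.0980, -0.0210, 0.4845) x1=(-1.9716, -0.2452, 1.7022) x2=(0.2685, -0.7345, 0.1387) x3=(-1.7528, -0.5659, -1.2302) x4=(0.3228, 0.9851, 1.6308)
step 11: x0=(1.1002, -0.0304, 0.4880) x1=(-1.9796, -0.2436, 1.6965) x2=(0.2646, -0.7317, 0.1346) x3=(-1.7460, -0.5615, -1.2302) x4=(0.3170, 0.9905, 1.6288)
step 12: x0=(1.1024, -0.0398, 0.4914) x1=(-1.9876, -0.2420, 1.6908) x2=(0.2606, -0.7289, 0.1305) x3=(-1.7391, -0.5571, -1.2302) x4=(0.3113, 0.9959, 1.6268)
step 13: x0=(1.1045, -0.0492, 0.4949) x1=(-1.9955, -0.2405, 1.6852) x2=(0.2567, -0.7260, 0.1264) x3=(-1.7323, -0.5527, -1.2303) x4=(0.3056, 1.0013, 1.6248)
step 14: x0=(1.1065, -0.0587, 0.4984) x1=(-2.0034, -0.2389, 1.6795) x2=(0.2528, -0.7231, 0.1224) x3=(-1.7254, -0.5483, -1.2303) x4=(0.2999, 1.0067, 1.6227)
step 15: x0=(1.1083, -0.0682, 0.5019) x1=(-2.0113, -0.2373, 1.6739) x2=(0.2490, -0.7202, 0.1183) x3=(-1.7185, -0.5440, -1.2304) x4=(0.2941, 1.0120, 1.6206)
step 16: x0=(1.1101, -0.0778, 0.5054) x1=(-2.0191, -0.2357, 1.6683) x2=(0.2452, -0.7172, 0.1143) x3=(-1.7116, -0.5396, -1.2304) x4=(0.2884, 1.0173, 1.6185)
step 17: x0=(1.1118, -0.0874, 0.5088) x1=(-2.0269, -0.2341, 1.6627) x2=(0.2414, -0.7142, 0.1102) x3=(-1.7046, -0.5352, -1.2305) x4=(0.2827, 1.0227, 1.6164)
step 18: x0=(1.1134, -0.0971, 0.5123) x1=(-2.0347, -0.2325, 1.6571) x2=(0.2377, -0.7112, 0.1062) x3=(-1.6976, -0.5308, -1.2305) x4=(0.2769, 1.0280, 1.6143)
step 19: x0=(1.1149, -0.1067, 0.5157) x1=(-2.0424, -0.2308, 1.6515) x2=(0.2340, -0.7082, 0.1022) x3=(-1.6906, -0.5264, -1.2306) x4=(0.2712, 1.0332, 1.6122)
step 20: x0=(1.1162, -0.1164, 0.5192) x1=(-2.0502, -0.2292, 1.6459) x2=(0.2303, -0.7051, 0.0982) x3=(-1.6836, -0.5220, -1.2306) x4=(0.2655, 1.0385, 1.6100)
step 21: x0=(1.1175, -0.1262, 0.5226) x1=(-2.0579, -0.2275, 1.6404) x2=(0.2267, -0.7019, 0.0942) x3=(-1.6766, -0.5177, -1.2307) x4=(0.2597, 1.0437, 1.6079)
step 22: x0=(1.1187, -0.1360, 0.5260) x1=(-2.0655, -0.2258, 1.6349) x2=(0.2231, -0.6988, 0.0903) x3=(-1.6695, -0.5133, -1.2307) x4=(0.2540, 1.0490, 1.6057)
step 23: x0=(1.1197, -0.1458, 0.5294) x1=(-2.0732, -0.2241, 1.6294) x2=(0.2195, -0.6956, 0.0863) x3=(-1.6624, -0.5089, -1.2308) x4=(0.2483, 1.0542, 1.6035)
step 24: x0=(1.1207, -0.1556, 0.5327) x1=(-2.0808, -0.2224, 1.6239) x2=(0.2160, -0.6924, 0.0824) x3=(-1.6553, -0.5045, -1.2308) x4=(0.2425, 1.0594, 1.6013)
step 25: x0=(1.1215, -0.1655, 0.5361) x1=(-2.0884, -0.2207, 1.6184) x2=(0.2125, -0.6892, 0.0785) x3=(-1.6482, -0.5002, -1.2309) x4=(0.2368, 1.0646, 1.5991)
step 26: x0=(1.1223, -0.1754, 0.5394) x1=(-2.0959, -0.2190, 1.6129) x2=(0.2090, -0.6859, 0.0746) x3=(-1.6410, -0.4958, -1.2310) x4=(0.2310, 1.0697, 1.5969)
step 27: x0=(1.1229, -0.1853, 0.5427) x1=(-2.1035, -0.2173, 1.6075) x2=(0.2056, -0.6826, 0.0707) x3=(-1.6339, -0.4914, -1.2310) x4=(0.2253, 1.0749, 1.5947)
step 28: x0=(1.1235, -0.1952, 0.5460) x1=(-2.1110, -0.2155, 1.6020) x2=(0.2022, -0.6793, 0.0668) x3=(-1.6267, -0.4870, -1.2311) x4=(0.2195, 1.0800, 1.5925)
step 29: x0=(1.1239, -0.2052, 0.5492) x1=(-2.1185, -0.2138, 1.5966) x2=(0.1989, -0.6760, 0.0629) x3=(-1.6194, -0.4827, -1.2311) x4=(0.2138, 1.0851, 1.5902)
step 30: x0=(1.1243, -0.2151, 0.5525) x1=(-2.1259, -0.2120, 1.5912) x2=(0.1956, -0.6726, 0.0591) x3=(-1.6122, -0.4783, -1.2312) x4=(0.2080, 1.0902, 1.5880)
step 31: x0=(1.1245, -0.2251, 0.5557) x1=(-2.1333, -0.2102, 1.5858) x2=(0.1923, -0.6692, 0.0553) x3=(-1.6049, -0.4739, -1.2312) x4=(0.2023, 1.0953, 1.5857)
step 32: x0=(1.1246, -0.2351, 0.5589) x1=(-2.1407, -0.2084, 1.5805) x2=(0.1891, -0.6658, 0.0515) x3=(-1.5976, -0.4696, -1.2313) x4=(0.1965, 1.1004, 1.5834)
step 33: x0=(1.1246, -0.2452, 0.5620) x1=(-2.1481, -0.2066, 1.5751) x2=(0.1859, -0.6624, 0.0477) x3=(-1.5902, -0.4652, -1.2314) x4=(0.1907, 1.1054, 1.5811)

(-2.1481, -0.2066, 1.5751)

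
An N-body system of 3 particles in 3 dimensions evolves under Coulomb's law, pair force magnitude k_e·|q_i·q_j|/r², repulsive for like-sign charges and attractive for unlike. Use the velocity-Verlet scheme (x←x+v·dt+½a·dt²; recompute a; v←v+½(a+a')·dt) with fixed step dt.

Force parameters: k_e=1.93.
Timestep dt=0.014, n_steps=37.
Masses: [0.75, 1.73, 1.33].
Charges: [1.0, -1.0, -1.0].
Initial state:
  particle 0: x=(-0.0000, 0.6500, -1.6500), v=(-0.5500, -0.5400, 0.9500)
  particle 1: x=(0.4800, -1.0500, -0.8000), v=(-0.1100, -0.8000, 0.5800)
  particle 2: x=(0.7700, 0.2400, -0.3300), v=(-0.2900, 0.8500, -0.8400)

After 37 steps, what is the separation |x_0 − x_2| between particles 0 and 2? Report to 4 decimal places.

step 0: x0=(-0.0000, 0.6500, -1.6500) x1=(0.4800, -1.0500, -0.8000) x2=(0.7700, 0.2400, -0.3300)
step 1: x0=(-0.0076, 0.6424, -1.6366) x1=(0.4784, -1.0612, -0.7919) x2=(0.7659, 0.2520, -0.3418)
step 2: x0=(-0.0151, 0.6345, -1.6229) x1=(0.4768, -1.0725, -0.7839) x2=(0.7618, 0.2641, -0.3536)
step 3: x0=(-0.0225, 0.6266, -1.6091) x1=(0.4752, -1.0838, -0.7759) x2=(0.7577, 0.2764, -0.3655)
step 4: x0=(-0.0297, 0.6184, -1.5950) x1=(0.4736, -1.0952, -0.7680) x2=(0.7535, 0.2889, -0.3775)
step 5: x0=(-0.0368, 0.6101, -1.5806) x1=(0.4719, -1.1066, -0.7601) x2=(0.7493, 0.3015, -0.3895)
step 6: x0=(-0.0437, 0.6017, -1.5660) x1=(0.4701, -1.1181, -0.7523) x2=(0.7450, 0.3143, -0.4016)
step 7: x0=(-0.0504, 0.5930, -1.5511) x1=(0.4684, -1.1296, -0.7445) x2=(0.7407, 0.3272, -0.4138)
step 8: x0=(-0.0569, 0.5842, -1.5360) x1=(0.4666, -1.1412, -0.7368) x2=(0.7363, 0.3402, -0.4261)
step 9: x0=(-0.0633, 0.5753, -1.5207) x1=(0.4647, -1.1528, -0.7291) x2=(0.7319, 0.3534, -0.4384)
step 10: x0=(-0.0695, 0.5662, -1.5050) x1=(0.4629, -1.1644, -0.7214) x2=(0.7274, 0.3667, -0.4509)
step 11: x0=(-0.0754, 0.5569, -1.4891) x1=(0.4610, -1.1761, -0.7138) x2=(0.7228, 0.3802, -0.4635)
step 12: x0=(-0.0812, 0.5475, -1.4729) x1=(0.4591, -1.1878, -0.7063) x2=(0.7181, 0.3938, -0.4762)
step 13: x0=(-0.0867, 0.5379, -1.4564) x1=(0.4571, -1.1995, -0.6987) x2=(0.7134, 0.4075, -0.4890)
step 14: x0=(-0.0920, 0.5282, -1.4396) x1=(0.4552, -1.2113, -0.6912) x2=(0.7085, 0.4214, -0.5019)
step 15: x0=(-0.0971, 0.5184, -1.4226) x1=(0.4532, -1.2231, -0.6837) x2=(0.7036, 0.4354, -0.5150)
step 16: x0=(-0.1018, 0.5084, -1.4052) x1=(0.4511, -1.2349, -0.6763) x2=(0.6985, 0.4494, -0.5282)
step 17: x0=(-0.1064, 0.4982, -1.3875) x1=(0.4491, -1.2467, -0.6688) x2=(0.6933, 0.4636, -0.5415)
step 18: x0=(-0.1106, 0.4880, -1.3695) x1=(0.4470, -1.2586, -0.6614) x2=(0.6880, 0.4779, -0.5550)
step 19: x0=(-0.1145, 0.4776, -1.3512) x1=(0.4449, -1.2705, -0.6541) x2=(0.6825, 0.4923, -0.5686)
step 20: x0=(-0.1181, 0.4671, -1.3325) x1=(0.4427, -1.2824, -0.6467) x2=(0.6769, 0.5067, -0.5824)
step 21: x0=(-0.1213, 0.4565, -1.3135) x1=(0.4406, -1.2943, -0.6394) x2=(0.6711, 0.5213, -0.5963)
step 22: x0=(-0.1242, 0.4459, -1.2942) x1=(0.4384, -1.3062, -0.6321) x2=(0.6652, 0.5359, -0.6104)
step 23: x0=(-0.1267, 0.4351, -1.2745) x1=(0.4362, -1.3182, -0.6248) x2=(0.6591, 0.5506, -0.6247)
step 24: x0=(-0.1287, 0.4243, -1.2544) x1=(0.4340, -1.3301, -0.6175) x2=(0.6527, 0.5653, -0.6392)
step 25: x0=(-0.1304, 0.4134, -1.2341) x1=(0.4317, -1.3421, -0.6103) x2=(0.6462, 0.5800, -0.6538)
step 26: x0=(-0.1316, 0.4025, -1.2133) x1=(0.4294, -1.3540, -0.6030) x2=(0.6394, 0.5948, -0.6686)
step 27: x0=(-0.1323, 0.3916, -1.1923) x1=(0.4271, -1.3660, -0.5958) x2=(0.6324, 0.6096, -0.6836)
step 28: x0=(-0.1326, 0.3807, -1.1708) x1=(0.4248, -1.3780, -0.5886) x2=(0.6252, 0.6244, -0.6987)
step 29: x0=(-0.1323, 0.3698, -1.1491) x1=(0.4225, -1.3900, -0.5814) x2=(0.6177, 0.6392, -0.7140)
step 30: x0=(-0.1315, 0.3590, -1.1270) x1=(0.4201, -1.4019, -0.5743) x2=(0.6099, 0.6539, -0.7295)
step 31: x0=(-0.1301, 0.3483, -1.1046) x1=(0.4177, -1.4139, -0.5671) x2=(0.6018, 0.6686, -0.7452)
step 32: x0=(-0.1281, 0.3377, -1.0818) x1=(0.4153, -1.4259, -0.5599) x2=(0.5934, 0.6832, -0.7610)
step 33: x0=(-0.1255, 0.3272, -1.0588) x1=(0.4129, -1.4378, -0.5528) x2=(0.5847, 0.6978, -0.7769)
step 34: x0=(-0.1223, 0.3169, -1.0355) x1=(0.4104, -1.4498, -0.5457) x2=(0.5757, 0.7122, -0.7930)
step 35: x0=(-0.1184, 0.3068, -1.0120) x1=(0.4080, -1.4617, -0.5386) x2=(0.5663, 0.7264, -0.8093)
step 36: x0=(-0.1139, 0.2970, -0.9882) x1=(0.4055, -1.4736, -0.5315) x2=(0.5566, 0.7406, -0.8256)
step 37: x0=(-0.1088, 0.2874, -0.9643) x1=(0.4030, -1.4856, -0.5244) x2=(0.5466, 0.7545, -0.8420)

0.8140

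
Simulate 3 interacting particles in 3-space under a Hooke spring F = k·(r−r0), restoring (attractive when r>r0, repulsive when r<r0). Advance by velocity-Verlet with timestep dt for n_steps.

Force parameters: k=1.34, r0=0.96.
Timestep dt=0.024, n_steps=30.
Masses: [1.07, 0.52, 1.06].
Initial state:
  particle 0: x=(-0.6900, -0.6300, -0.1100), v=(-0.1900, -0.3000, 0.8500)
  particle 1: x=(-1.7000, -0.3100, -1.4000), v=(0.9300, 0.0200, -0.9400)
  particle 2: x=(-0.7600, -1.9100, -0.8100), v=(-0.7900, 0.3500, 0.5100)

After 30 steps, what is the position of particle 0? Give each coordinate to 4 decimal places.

(-0.9363, -0.8950, 0.2108)

step 0: x0=(-0.6900, -0.6300, -0.1100) x1=(-1.7000, -0.3100, -1.4000) x2=(-0.7600, -1.9100, -0.8100)
step 1: x0=(-0.6947, -0.6373, -0.0899) x1=(-1.6770, -0.3102, -1.4219) x2=(-0.7791, -1.9011, -0.7978)
step 2: x0=(-0.6998, -0.6448, -0.0704) x1=(-1.6527, -0.3118, -1.4425) x2=(-0.7986, -1.8914, -0.7856)
step 3: x0=(-0.7051, -0.6525, -0.0514) x1=(-1.6272, -0.3148, -1.4618) x2=(-0.8183, -1.8808, -0.7735)
step 4: x0=(-0.7108, -0.6604, -0.0331) x1=(-1.6004, -0.3192, -1.4796) x2=(-0.8383, -1.8693, -0.7615)
step 5: x0=(-0.7168, -0.6685, -0.0155) x1=(-1.5726, -0.3249, -1.4959) x2=(-0.8585, -1.8570, -0.7495)
step 6: x0=(-0.7232, -0.6767, 0.0016) x1=(-1.5436, -0.3320, -1.5107) x2=(-0.8789, -1.8439, -0.7377)
step 7: x0=(-0.7298, -0.6851, 0.0179) x1=(-1.5136, -0.3403, -1.5240) x2=(-0.8996, -1.8299, -0.7259)
step 8: x0=(-0.7367, -0.6936, 0.0336) x1=(-1.4827, -0.3499, -1.5357) x2=(-0.9204, -1.8153, -0.7143)
step 9: x0=(-0.7439, -0.7022, 0.0486) x1=(-1.4509, -0.3607, -1.5457) x2=(-0.9413, -1.7999, -0.7028)
step 10: x0=(-0.7514, -0.7110, 0.0630) x1=(-1.4183, -0.3727, -1.5541) x2=(-0.9624, -1.7838, -0.6914)
step 11: x0=(-0.7591, -0.7198, 0.0766) x1=(-1.3849, -0.3859, -1.5608) x2=(-0.9836, -1.7670, -0.6801)
step 12: x0=(-0.7671, -0.7288, 0.0896) x1=(-1.3508, -0.4002, -1.5658) x2=(-1.0048, -1.7496, -0.6689)
step 13: x0=(-0.7754, -0.7378, 0.1018) x1=(-1.3161, -0.4155, -1.5692) x2=(-1.0262, -1.7316, -0.6579)
step 14: x0=(-0.7838, -0.7469, 0.1134) x1=(-1.2808, -0.4319, -1.5708) x2=(-1.0475, -1.7131, -0.6470)
step 15: x0=(-0.7925, -0.7560, 0.1243) x1=(-1.2451, -0.4493, -1.5707) x2=(-1.0689, -1.6939, -0.6363)
step 16: x0=(-0.8013, -0.7652, 0.1345) x1=(-1.2090, -0.4675, -1.5689) x2=(-1.0903, -1.6743, -0.6256)
step 17: x0=(-0.8104, -0.7745, 0.1440) x1=(-1.1725, -0.4867, -1.5655) x2=(-1.1117, -1.6542, -0.6152)
step 18: x0=(-0.8196, -0.7838, 0.1528) x1=(-1.1357, -0.5067, -1.5604) x2=(-1.1330, -1.6337, -0.6048)
step 19: x0=(-0.8289, -0.7931, 0.1610) x1=(-1.0988, -0.5274, -1.5536) x2=(-1.1543, -1.6128, -0.5946)
step 20: x0=(-0.8384, -0.8024, 0.1685) x1=(-1.0616, -0.5489, -1.5452) x2=(-1.1756, -1.5915, -0.5846)
step 21: x0=(-0.8480, -0.8117, 0.1753) x1=(-1.0244, -0.5710, -1.5351) x2=(-1.1968, -1.5698, -0.5747)
step 22: x0=(-0.8577, -0.8210, 0.1816) x1=(-0.9872, -0.5938, -1.5235) x2=(-1.2179, -1.5479, -0.5649)
step 23: x0=(-0.8675, -0.8303, 0.1872) x1=(-0.9499, -0.6171, -1.5104) x2=(-1.2389, -1.5257, -0.5553)
step 24: x0=(-0.8773, -0.8396, 0.1922) x1=(-0.9128, -0.6410, -1.4957) x2=(-1.2599, -1.5032, -0.5458)
step 25: x0=(-0.8871, -0.8489, 0.1967) x1=(-0.8757, -0.6653, -1.4795) x2=(-1.2807, -1.4805, -0.5364)
step 26: x0=(-0.8970, -0.8582, 0.2006) x1=(-0.8388, -0.6901, -1.4619) x2=(-1.3015, -1.4576, -0.5272)
step 27: x0=(-0.9069, -0.8675, 0.2039) x1=(-0.8022, -0.7153, -1.4429) x2=(-1.3221, -1.4345, -0.5181)
step 28: x0=(-0.9167, -0.8767, 0.2067) x1=(-0.7658, -0.7409, -1.4225) x2=(-1.3426, -1.4113, -0.5092)
step 29: x0=(-0.9266, -0.8859, 0.2090) x1=(-0.7296, -0.7668, -1.4008) x2=(-1.3630, -1.3880, -0.5004)
step 30: x0=(-0.9363, -0.8950, 0.2108) x1=(-0.6939, -0.7929, -1.3778) x2=(-1.3833, -1.3645, -0.4918)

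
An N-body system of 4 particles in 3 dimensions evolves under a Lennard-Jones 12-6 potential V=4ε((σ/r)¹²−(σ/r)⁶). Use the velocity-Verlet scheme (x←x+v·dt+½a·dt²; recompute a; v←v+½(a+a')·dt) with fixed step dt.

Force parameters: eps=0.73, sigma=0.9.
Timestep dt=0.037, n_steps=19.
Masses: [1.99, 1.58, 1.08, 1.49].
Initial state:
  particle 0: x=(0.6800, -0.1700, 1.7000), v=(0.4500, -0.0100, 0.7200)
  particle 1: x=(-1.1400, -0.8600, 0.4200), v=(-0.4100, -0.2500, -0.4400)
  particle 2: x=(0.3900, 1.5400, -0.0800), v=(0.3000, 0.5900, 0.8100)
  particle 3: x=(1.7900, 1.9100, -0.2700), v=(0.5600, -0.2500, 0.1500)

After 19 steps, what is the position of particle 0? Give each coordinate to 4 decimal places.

step 0: x0=(0.6800, -0.1700, 1.7000) x1=(-1.1400, -0.8600, 0.4200) x2=(0.3900, 1.5400, -0.0800) x3=(1.7900, 1.9100, -0.2700)
step 1: x0=(0.6966, -0.1704, 1.7266) x1=(-1.1552, -0.8692, 0.4037) x2=(0.4015, 1.5619, -0.0501) x3=(1.8105, 1.9007, -0.2644)
step 2: x0=(0.7133, -0.1707, 1.7532) x1=(-1.1703, -0.8785, 0.3875) x2=(0.4136, 1.5840, -0.0202) x3=(1.8304, 1.8912, -0.2587)
step 3: x0=(0.7299, -0.1711, 1.7798) x1=(-1.1854, -0.8877, 0.3712) x2=(0.4264, 1.6062, 0.0095) x3=(1.8499, 1.8817, -0.2530)
step 4: x0=(0.7465, -0.1714, 1.8064) x1=(-1.2005, -0.8969, 0.3550) x2=(0.4400, 1.6285, 0.0391) x3=(1.8688, 1.8720, -0.2472)
step 5: x0=(0.7631, -0.1718, 1.8330) x1=(-1.2157, -0.9061, 0.3387) x2=(0.4542, 1.6509, 0.0686) x3=(1.8873, 1.8623, -0.2412)
step 6: x0=(0.7797, -0.1721, 1.8596) x1=(-1.2307, -0.9153, 0.3225) x2=(0.4690, 1.6734, 0.0980) x3=(1.9053, 1.8525, -0.2352)
step 7: x0=(0.7963, -0.1725, 1.8861) x1=(-1.2458, -0.9245, 0.3062) x2=(0.4845, 1.6959, 0.1272) x3=(1.9228, 1.8426, -0.2290)
step 8: x0=(0.8129, -0.1728, 1.9126) x1=(-1.2609, -0.9337, 0.2900) x2=(0.5006, 1.7185, 0.1563) x3=(1.9399, 1.8327, -0.2227)
step 9: x0=(0.8295, -0.1731, 1.9392) x1=(-1.2760, -0.9429, 0.2738) x2=(0.5173, 1.7412, 0.1853) x3=(1.9565, 1.8227, -0.2163)
step 10: x0=(0.8461, -0.1734, 1.9657) x1=(-1.2910, -0.9521, 0.2576) x2=(0.5347, 1.7638, 0.2140) x3=(1.9727, 1.8128, -0.2098)
step 11: x0=(0.8626, -0.1738, 1.9922) x1=(-1.3061, -0.9613, 0.2414) x2=(0.5526, 1.7865, 0.2426) x3=(1.9884, 1.8028, -0.2032)
step 12: x0=(0.8792, -0.1741, 2.0187) x1=(-1.3212, -0.9705, 0.2251) x2=(0.5712, 1.8092, 0.2711) x3=(2.0037, 1.7928, -0.1964)
step 13: x0=(0.8958, -0.1744, 2.0452) x1=(-1.3362, -0.9797, 0.2089) x2=(0.5903, 1.8318, 0.2993) x3=(2.0186, 1.7827, -0.1895)
step 14: x0=(0.9123, -0.1747, 2.0717) x1=(-1.3513, -0.9889, 0.1927) x2=(0.6100, 1.8544, 0.3274) x3=(2.0331, 1.7728, -0.1824)
step 15: x0=(0.9289, -0.1750, 2.0981) x1=(-1.3663, -0.9980, 0.1765) x2=(0.6302, 1.8770, 0.3553) x3=(2.0472, 1.7628, -0.1752)
step 16: x0=(0.9455, -0.1753, 2.1246) x1=(-1.3813, -1.0072, 0.1603) x2=(0.6510, 1.8995, 0.3829) x3=(2.0608, 1.7528, -0.1678)
step 17: x0=(0.9620, -0.1755, 2.1511) x1=(-1.3964, -1.0164, 0.1441) x2=(0.6723, 1.9220, 0.4104) x3=(2.0741, 1.7429, -0.1603)
step 18: x0=(0.9786, -0.1758, 2.1775) x1=(-1.4114, -1.0256, 0.1279) x2=(0.6942, 1.9444, 0.4377) x3=(2.0870, 1.7331, -0.1526)
step 19: x0=(0.9952, -0.1761, 2.2040) x1=(-1.4264, -1.0347, 0.1117) x2=(0.7165, 1.9666, 0.4647) x3=(2.0996, 1.7233, -0.1448)

(0.9952, -0.1761, 2.2040)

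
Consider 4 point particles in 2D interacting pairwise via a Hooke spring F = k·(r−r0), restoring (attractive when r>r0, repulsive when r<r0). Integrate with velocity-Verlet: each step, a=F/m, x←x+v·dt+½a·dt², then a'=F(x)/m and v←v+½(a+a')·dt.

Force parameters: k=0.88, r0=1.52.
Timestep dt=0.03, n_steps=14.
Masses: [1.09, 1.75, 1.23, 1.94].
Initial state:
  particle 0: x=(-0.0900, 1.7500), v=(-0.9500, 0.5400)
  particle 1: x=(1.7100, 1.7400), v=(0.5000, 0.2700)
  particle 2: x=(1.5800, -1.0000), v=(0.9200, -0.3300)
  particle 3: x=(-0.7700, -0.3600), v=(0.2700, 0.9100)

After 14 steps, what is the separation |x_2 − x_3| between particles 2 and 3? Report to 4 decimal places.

2.6078

step 0: x0=(-0.0900, 1.7500) x1=(1.7100, 1.7400) x2=(1.5800, -1.0000) x3=(-0.7700, -0.3600)
step 1: x0=(-0.1182, 1.7654) x1=(1.7246, 1.7476) x2=(1.6071, -1.0090) x3=(-0.7614, -0.3324)
step 2: x0=(-0.1456, 1.7793) x1=(1.7385, 1.7541) x2=(1.6330, -1.0160) x3=(-0.7518, -0.3042)
step 3: x0=(-0.1721, 1.7916) x1=(1.7516, 1.7595) x2=(1.6577, -1.0211) x3=(-0.7412, -0.2754)
step 4: x0=(-0.1978, 1.8024) x1=(1.7638, 1.7639) x2=(1.6812, -1.0242) x3=(-0.7297, -0.2460)
step 5: x0=(-0.2225, 1.8116) x1=(1.7753, 1.7673) x2=(1.7034, -1.0253) x3=(-0.7171, -0.2161)
step 6: x0=(-0.2461, 1.8193) x1=(1.7859, 1.7696) x2=(1.7243, -1.0243) x3=(-0.7036, -0.1856)
step 7: x0=(-0.2687, 1.8254) x1=(1.7958, 1.7709) x2=(1.7439, -1.0212) x3=(-0.6891, -0.1547)
step 8: x0=(-0.2902, 1.8299) x1=(1.8047, 1.7711) x2=(1.7622, -1.0161) x3=(-0.6736, -0.1233)
step 9: x0=(-0.3104, 1.8330) x1=(1.8129, 1.7704) x2=(1.7790, -1.0089) x3=(-0.6571, -0.0915)
step 10: x0=(-0.3294, 1.8345) x1=(1.8202, 1.7687) x2=(1.7945, -0.9996) x3=(-0.6397, -0.0593)
step 11: x0=(-0.3471, 1.8346) x1=(1.8266, 1.7660) x2=(1.8085, -0.9881) x3=(-0.6213, -0.0267)
step 12: x0=(-0.3634, 1.8332) x1=(1.8322, 1.7623) x2=(1.8210, -0.9746) x3=(-0.6020, 0.0062)
step 13: x0=(-0.3784, 1.8304) x1=(1.8369, 1.7577) x2=(1.8322, -0.9590) x3=(-0.5818, 0.0395)
step 14: x0=(-0.3920, 1.8263) x1=(1.8408, 1.7522) x2=(1.8418, -0.9414) x3=(-0.5606, 0.0730)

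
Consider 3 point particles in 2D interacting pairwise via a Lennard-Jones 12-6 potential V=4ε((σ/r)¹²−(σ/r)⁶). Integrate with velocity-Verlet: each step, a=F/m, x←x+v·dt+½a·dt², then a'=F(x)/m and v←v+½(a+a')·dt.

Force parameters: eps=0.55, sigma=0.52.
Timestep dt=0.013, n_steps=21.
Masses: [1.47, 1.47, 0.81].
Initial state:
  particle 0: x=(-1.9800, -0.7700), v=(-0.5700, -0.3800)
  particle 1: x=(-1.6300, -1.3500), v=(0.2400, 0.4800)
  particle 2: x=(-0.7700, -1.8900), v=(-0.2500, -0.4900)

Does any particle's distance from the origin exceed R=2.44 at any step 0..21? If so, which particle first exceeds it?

step 0: x0=(-1.9800, -0.7700) x1=(-1.6300, -1.3500) x2=(-0.7700, -1.8900)
step 1: x0=(-1.9873, -0.7751) x1=(-1.6269, -1.3437) x2=(-0.7733, -1.8964)
step 2: x0=(-1.9945, -0.7803) x1=(-1.6240, -1.3371) x2=(-0.7766, -1.9027)
step 3: x0=(-2.0016, -0.7859) x1=(-1.6212, -1.3303) x2=(-0.7799, -1.9090)
step 4: x0=(-2.0084, -0.7916) x1=(-1.6185, -1.3233) x2=(-0.7833, -1.9153)
step 5: x0=(-2.0151, -0.7976) x1=(-1.6160, -1.3161) x2=(-0.7867, -1.9215)
step 6: x0=(-2.0217, -0.8038) x1=(-1.6137, -1.3086) x2=(-0.7902, -1.9277)
step 7: x0=(-2.0280, -0.8103) x1=(-1.6115, -1.3010) x2=(-0.7937, -1.9339)
step 8: x0=(-2.0342, -0.8169) x1=(-1.6095, -1.2931) x2=(-0.7972, -1.9401)
step 9: x0=(-2.0401, -0.8238) x1=(-1.6076, -1.2851) x2=(-0.8008, -1.9463)
step 10: x0=(-2.0459, -0.8309) x1=(-1.6060, -1.2768) x2=(-0.8044, -1.9524)
step 11: x0=(-2.0515, -0.8382) x1=(-1.6045, -1.2684) x2=(-0.8080, -1.9585)
step 12: x0=(-2.0568, -0.8457) x1=(-1.6032, -1.2598) x2=(-0.8117, -1.9645)
step 13: x0=(-2.0620, -0.8533) x1=(-1.6020, -1.2510) x2=(-0.8154, -1.9706)
step 14: x0=(-2.0671, -0.8611) x1=(-1.6010, -1.2421) x2=(-0.8191, -1.9766)
step 15: x0=(-2.0720, -0.8690) x1=(-1.6001, -1.2332) x2=(-0.8228, -1.9826)
step 16: x0=(-2.0768, -0.8769) x1=(-1.5993, -1.2241) x2=(-0.8266, -1.9886)
step 17: x0=(-2.0815, -0.8849) x1=(-1.5986, -1.2150) x2=(-0.8303, -1.9945)
step 18: x0=(-2.0863, -0.8930) x1=(-1.5978, -1.2060) x2=(-0.8341, -2.0004)
step 19: x0=(-2.0910, -0.9010) x1=(-1.5971, -1.1969) x2=(-0.8380, -2.0064)
step 20: x0=(-2.0959, -0.9089) x1=(-1.5962, -1.1880) x2=(-0.8418, -2.0122)
step 21: x0=(-2.1009, -0.9167) x1=(-1.5951, -1.1791) x2=(-0.8457, -2.0181)

no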